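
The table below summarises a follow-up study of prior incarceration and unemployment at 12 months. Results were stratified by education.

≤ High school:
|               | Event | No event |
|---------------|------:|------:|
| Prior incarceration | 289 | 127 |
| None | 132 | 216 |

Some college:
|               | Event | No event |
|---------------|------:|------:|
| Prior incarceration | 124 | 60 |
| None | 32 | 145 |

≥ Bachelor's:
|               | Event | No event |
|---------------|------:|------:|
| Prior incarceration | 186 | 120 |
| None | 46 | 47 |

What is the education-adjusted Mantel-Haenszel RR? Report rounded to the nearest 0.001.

1.910

RR_MH = Σ(aᵢ·n₀ᵢ/nᵢ) / Σ(cᵢ·n₁ᵢ/nᵢ), with n₁ᵢ = aᵢ+bᵢ (exposed), n₀ᵢ = cᵢ+dᵢ (unexposed), nᵢ = n₁ᵢ+n₀ᵢ.
Stratum 1 (≤ High school): n₁ = 416, n₀ = 348, n = 764; a·n₀/n = 289·348/764 = 131.6387; c·n₁/n = 132·416/764 = 71.8743
Stratum 2 (Some college): n₁ = 184, n₀ = 177, n = 361; a·n₀/n = 124·177/361 = 60.7978; c·n₁/n = 32·184/361 = 16.3102
Stratum 3 (≥ Bachelor's): n₁ = 306, n₀ = 93, n = 399; a·n₀/n = 186·93/399 = 43.3534; c·n₁/n = 46·306/399 = 35.2782
RR_MH = (131.6387 + 60.7978 + 43.3534) / (71.8743 + 16.3102 + 35.2782) = 235.7899 / 123.4628 = 1.90981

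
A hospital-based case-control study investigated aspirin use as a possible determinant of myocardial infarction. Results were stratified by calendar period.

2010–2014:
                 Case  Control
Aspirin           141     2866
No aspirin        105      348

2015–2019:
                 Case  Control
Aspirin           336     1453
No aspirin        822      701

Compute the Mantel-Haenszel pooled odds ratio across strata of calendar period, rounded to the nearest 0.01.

OR_MH = Σ(aᵢdᵢ/nᵢ) / Σ(bᵢcᵢ/nᵢ), where nᵢ is the stratum total.
Stratum 1 (2010–2014): n = 3460; a·d/n = 141·348/3460 = 14.1815; b·c/n = 2866·105/3460 = 86.9740
Stratum 2 (2015–2019): n = 3312; a·d/n = 336·701/3312 = 71.1159; b·c/n = 1453·822/3312 = 360.6178
OR_MH = (14.1815 + 71.1159) / (86.9740 + 360.6178) = 85.2974 / 447.5917 = 0.19057

0.19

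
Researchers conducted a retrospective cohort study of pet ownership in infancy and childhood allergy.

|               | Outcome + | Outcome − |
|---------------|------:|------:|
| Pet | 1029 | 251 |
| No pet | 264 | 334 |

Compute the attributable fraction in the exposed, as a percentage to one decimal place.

Cells: a = 1029, b = 251, c = 264, d = 334.
Risk in exposed = 1029/1280 = 0.80391; risk in unexposed = 264/598 = 0.44147.
RR = 0.80391/0.44147 = 1.82097
AR% = (RR − 1)/RR × 100 = (1.82097 − 1)/1.82097 × 100 = 45.0842%

45.1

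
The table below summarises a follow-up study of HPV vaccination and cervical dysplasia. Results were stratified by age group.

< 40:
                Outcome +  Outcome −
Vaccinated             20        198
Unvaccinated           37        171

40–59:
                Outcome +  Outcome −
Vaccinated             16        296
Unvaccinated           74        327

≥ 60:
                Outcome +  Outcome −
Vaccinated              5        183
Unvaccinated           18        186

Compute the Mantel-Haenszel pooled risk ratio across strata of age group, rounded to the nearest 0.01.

0.36

RR_MH = Σ(aᵢ·n₀ᵢ/nᵢ) / Σ(cᵢ·n₁ᵢ/nᵢ), with n₁ᵢ = aᵢ+bᵢ (exposed), n₀ᵢ = cᵢ+dᵢ (unexposed), nᵢ = n₁ᵢ+n₀ᵢ.
Stratum 1 (< 40): n₁ = 218, n₀ = 208, n = 426; a·n₀/n = 20·208/426 = 9.7653; c·n₁/n = 37·218/426 = 18.9343
Stratum 2 (40–59): n₁ = 312, n₀ = 401, n = 713; a·n₀/n = 16·401/713 = 8.9986; c·n₁/n = 74·312/713 = 32.3815
Stratum 3 (≥ 60): n₁ = 188, n₀ = 204, n = 392; a·n₀/n = 5·204/392 = 2.6020; c·n₁/n = 18·188/392 = 8.6327
RR_MH = (9.7653 + 8.9986 + 2.6020) / (18.9343 + 32.3815 + 8.6327) = 21.3659 / 59.9484 = 0.35640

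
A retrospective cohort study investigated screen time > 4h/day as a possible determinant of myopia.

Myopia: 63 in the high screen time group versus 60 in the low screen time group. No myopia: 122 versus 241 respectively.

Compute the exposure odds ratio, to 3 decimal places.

From the description: a = 63, b = 122, c = 60, d = 241.
OR = (a·d)/(b·c) = (63 × 241) / (122 × 60) = 15183 / 7320 = 2.07418
The odds of myopia are about 2.07 times as high in the high screen time group.

2.074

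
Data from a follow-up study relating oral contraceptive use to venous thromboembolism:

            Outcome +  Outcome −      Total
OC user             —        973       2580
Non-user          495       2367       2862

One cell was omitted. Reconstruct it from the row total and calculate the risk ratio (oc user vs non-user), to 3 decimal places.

3.601

The missing cell is in the exposed row: 2580 − 973 = 1607.
So a = 1607, b = 973, c = 495, d = 2367.
RR = [a/(a+b)] / [c/(c+d)] = (1607/2580) / (495/2862) = 0.62287/0.17296 = 3.60131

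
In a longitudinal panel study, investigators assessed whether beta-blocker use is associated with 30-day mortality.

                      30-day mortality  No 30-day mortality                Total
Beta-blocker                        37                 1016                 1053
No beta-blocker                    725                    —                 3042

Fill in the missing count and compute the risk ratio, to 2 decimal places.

The missing cell is in the unexposed row: 3042 − 725 = 2317.
So a = 37, b = 1016, c = 725, d = 2317.
RR = [a/(a+b)] / [c/(c+d)] = (37/1053) / (725/3042) = 0.03514/0.23833 = 0.14743

0.15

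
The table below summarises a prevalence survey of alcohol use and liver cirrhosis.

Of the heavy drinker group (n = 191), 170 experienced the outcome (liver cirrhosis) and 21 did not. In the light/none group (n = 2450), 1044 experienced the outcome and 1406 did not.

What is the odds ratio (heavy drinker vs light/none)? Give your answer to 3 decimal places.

From the description: a = 170, b = 21, c = 1044, d = 1406.
OR = (a·d)/(b·c) = (170 × 1406) / (21 × 1044) = 239020 / 21924 = 10.90221
The odds of liver cirrhosis are about 10.90 times as high in the heavy drinker group.

10.902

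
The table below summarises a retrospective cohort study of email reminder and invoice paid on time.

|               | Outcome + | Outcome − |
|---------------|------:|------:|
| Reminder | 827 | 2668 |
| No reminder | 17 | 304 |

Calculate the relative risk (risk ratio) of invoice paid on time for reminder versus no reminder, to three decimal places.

4.468

Cells: a = 827, b = 2668, c = 17, d = 304.
Risk in exposed = 827/3495 = 0.23662; risk in unexposed = 17/321 = 0.05296.
RR = 0.23662 / 0.05296 = 4.46801
The risk among the exposed is 4.47 times that among the unexposed.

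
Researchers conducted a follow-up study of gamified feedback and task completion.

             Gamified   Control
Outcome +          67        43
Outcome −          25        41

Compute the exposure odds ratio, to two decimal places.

2.56

Reading the table with exposure as columns: a = 67 (Gamified, case), b = 25 (Gamified, non-case), c = 43 (Control, case), d = 41.
OR = (a·d)/(b·c) = (67 × 41) / (25 × 43) = 2747 / 1075 = 2.55535
The odds of task completion are about 2.56 times as high in the gamified group.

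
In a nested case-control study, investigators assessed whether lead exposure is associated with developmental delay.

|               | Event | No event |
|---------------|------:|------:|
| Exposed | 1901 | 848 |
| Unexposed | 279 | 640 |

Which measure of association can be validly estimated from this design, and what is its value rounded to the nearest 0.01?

Cells: a = 1901, b = 848, c = 279, d = 640.
This is a nested case-control study: participants were sampled on outcome status, so risks in the source population cannot be estimated directly — relative risk is not valid here. The odds ratio is the appropriate measure.
OR = (a·d)/(b·c) = (1901 × 640) / (848 × 279) = 1216640 / 236592 = 5.14235

5.14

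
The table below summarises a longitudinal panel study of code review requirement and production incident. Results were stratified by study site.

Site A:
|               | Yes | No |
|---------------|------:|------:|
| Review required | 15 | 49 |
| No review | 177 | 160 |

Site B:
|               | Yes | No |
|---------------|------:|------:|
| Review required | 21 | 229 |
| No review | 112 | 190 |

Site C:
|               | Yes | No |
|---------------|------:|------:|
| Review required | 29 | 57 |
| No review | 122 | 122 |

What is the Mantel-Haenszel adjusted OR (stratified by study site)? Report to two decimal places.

OR_MH = Σ(aᵢdᵢ/nᵢ) / Σ(bᵢcᵢ/nᵢ), where nᵢ is the stratum total.
Stratum 1 (Site A): n = 401; a·d/n = 15·160/401 = 5.9850; b·c/n = 49·177/401 = 21.6284
Stratum 2 (Site B): n = 552; a·d/n = 21·190/552 = 7.2283; b·c/n = 229·112/552 = 46.4638
Stratum 3 (Site C): n = 330; a·d/n = 29·122/330 = 10.7212; b·c/n = 57·122/330 = 21.0727
OR_MH = (5.9850 + 7.2283 + 10.7212) / (21.6284 + 46.4638 + 21.0727) = 23.9345 / 89.1649 = 0.26843

0.27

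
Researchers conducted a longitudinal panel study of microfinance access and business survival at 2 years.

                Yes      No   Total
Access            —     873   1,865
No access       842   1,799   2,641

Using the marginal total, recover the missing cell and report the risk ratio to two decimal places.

1.67

The missing cell is in the exposed row: 1865 − 873 = 992.
So a = 992, b = 873, c = 842, d = 1799.
RR = [a/(a+b)] / [c/(c+d)] = (992/1865) / (842/2641) = 0.53190/0.31882 = 1.66836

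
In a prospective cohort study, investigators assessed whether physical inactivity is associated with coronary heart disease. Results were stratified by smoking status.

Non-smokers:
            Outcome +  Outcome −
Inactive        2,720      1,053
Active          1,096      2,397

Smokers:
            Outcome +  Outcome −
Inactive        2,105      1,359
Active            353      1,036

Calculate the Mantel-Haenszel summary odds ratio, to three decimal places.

5.226

OR_MH = Σ(aᵢdᵢ/nᵢ) / Σ(bᵢcᵢ/nᵢ), where nᵢ is the stratum total.
Stratum 1 (Non-smokers): n = 7266; a·d/n = 2720·2397/7266 = 897.3080; b·c/n = 1053·1096/7266 = 158.8340
Stratum 2 (Smokers): n = 4853; a·d/n = 2105·1036/4853 = 449.3674; b·c/n = 1359·353/4853 = 98.8516
OR_MH = (897.3080 + 449.3674) / (158.8340 + 98.8516) = 1346.6754 / 257.6857 = 5.22604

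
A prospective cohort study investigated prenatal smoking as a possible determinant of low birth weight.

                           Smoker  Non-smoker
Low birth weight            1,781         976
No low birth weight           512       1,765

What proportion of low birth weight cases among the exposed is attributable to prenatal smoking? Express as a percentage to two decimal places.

54.16

Reading the table with exposure as columns: a = 1781 (Smoker, case), b = 512 (Smoker, non-case), c = 976 (Non-smoker, case), d = 1765.
Risk in exposed = 1781/2293 = 0.77671; risk in unexposed = 976/2741 = 0.35607.
RR = 0.77671/0.35607 = 2.18132
AR% = (RR − 1)/RR × 100 = (2.18132 − 1)/2.18132 × 100 = 54.1562%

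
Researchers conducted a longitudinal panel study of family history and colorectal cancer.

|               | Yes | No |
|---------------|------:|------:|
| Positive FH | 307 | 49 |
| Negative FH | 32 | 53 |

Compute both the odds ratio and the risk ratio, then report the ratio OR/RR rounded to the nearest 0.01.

Cells: a = 307, b = 49, c = 32, d = 53.
OR = (307·53)/(49·32) = 16271/1568 = 10.37691
Risk in exposed = 307/356 = 0.86236; risk in unexposed = 32/85 = 0.37647; RR = 2.29064
OR/RR = 10.37691 / 2.29064 = 4.53013
The outcome is not rare, so the OR lies further from 1 than the RR.

4.53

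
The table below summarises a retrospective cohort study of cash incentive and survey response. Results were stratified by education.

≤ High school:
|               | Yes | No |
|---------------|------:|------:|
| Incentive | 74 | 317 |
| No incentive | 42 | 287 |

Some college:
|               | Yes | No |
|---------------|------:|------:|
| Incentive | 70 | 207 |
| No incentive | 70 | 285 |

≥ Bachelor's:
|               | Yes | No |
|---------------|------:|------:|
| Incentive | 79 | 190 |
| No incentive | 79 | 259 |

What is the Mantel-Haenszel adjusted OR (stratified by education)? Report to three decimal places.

OR_MH = Σ(aᵢdᵢ/nᵢ) / Σ(bᵢcᵢ/nᵢ), where nᵢ is the stratum total.
Stratum 1 (≤ High school): n = 720; a·d/n = 74·287/720 = 29.4972; b·c/n = 317·42/720 = 18.4917
Stratum 2 (Some college): n = 632; a·d/n = 70·285/632 = 31.5665; b·c/n = 207·70/632 = 22.9272
Stratum 3 (≥ Bachelor's): n = 607; a·d/n = 79·259/607 = 33.7084; b·c/n = 190·79/607 = 24.7282
OR_MH = (29.4972 + 31.5665 + 33.7084) / (18.4917 + 22.9272 + 24.7282) = 94.7721 / 66.1471 = 1.43275

1.433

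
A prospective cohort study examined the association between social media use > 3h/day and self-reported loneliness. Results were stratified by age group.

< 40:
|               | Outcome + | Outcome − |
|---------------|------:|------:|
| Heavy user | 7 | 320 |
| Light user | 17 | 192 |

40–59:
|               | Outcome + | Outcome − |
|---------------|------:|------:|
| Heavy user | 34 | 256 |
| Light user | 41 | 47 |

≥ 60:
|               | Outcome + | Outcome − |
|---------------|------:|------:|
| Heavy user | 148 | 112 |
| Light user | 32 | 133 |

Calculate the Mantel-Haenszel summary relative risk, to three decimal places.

RR_MH = Σ(aᵢ·n₀ᵢ/nᵢ) / Σ(cᵢ·n₁ᵢ/nᵢ), with n₁ᵢ = aᵢ+bᵢ (exposed), n₀ᵢ = cᵢ+dᵢ (unexposed), nᵢ = n₁ᵢ+n₀ᵢ.
Stratum 1 (< 40): n₁ = 327, n₀ = 209, n = 536; a·n₀/n = 7·209/536 = 2.7295; c·n₁/n = 17·327/536 = 10.3713
Stratum 2 (40–59): n₁ = 290, n₀ = 88, n = 378; a·n₀/n = 34·88/378 = 7.9153; c·n₁/n = 41·290/378 = 31.4550
Stratum 3 (≥ 60): n₁ = 260, n₀ = 165, n = 425; a·n₀/n = 148·165/425 = 57.4588; c·n₁/n = 32·260/425 = 19.5765
RR_MH = (2.7295 + 7.9153 + 57.4588) / (10.3713 + 31.4550 + 19.5765) = 68.1036 / 61.4028 = 1.10913

1.109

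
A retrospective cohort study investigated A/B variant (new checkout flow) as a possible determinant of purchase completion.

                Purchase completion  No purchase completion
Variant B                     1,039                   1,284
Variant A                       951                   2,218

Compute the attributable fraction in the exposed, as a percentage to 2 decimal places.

Cells: a = 1039, b = 1284, c = 951, d = 2218.
Risk in exposed = 1039/2323 = 0.44727; risk in unexposed = 951/3169 = 0.30009.
RR = 0.44727/0.30009 = 1.49042
AR% = (RR − 1)/RR × 100 = (1.49042 − 1)/1.49042 × 100 = 32.9047%

32.90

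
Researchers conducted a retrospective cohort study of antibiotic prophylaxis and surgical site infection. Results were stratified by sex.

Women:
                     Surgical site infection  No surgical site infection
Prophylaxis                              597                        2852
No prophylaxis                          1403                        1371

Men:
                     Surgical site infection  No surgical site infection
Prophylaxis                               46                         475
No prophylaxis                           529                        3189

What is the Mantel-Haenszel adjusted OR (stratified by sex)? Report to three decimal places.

0.237

OR_MH = Σ(aᵢdᵢ/nᵢ) / Σ(bᵢcᵢ/nᵢ), where nᵢ is the stratum total.
Stratum 1 (Women): n = 6223; a·d/n = 597·1371/6223 = 131.5261; b·c/n = 2852·1403/6223 = 642.9947
Stratum 2 (Men): n = 4239; a·d/n = 46·3189/4239 = 34.6058; b·c/n = 475·529/4239 = 59.2770
OR_MH = (131.5261 + 34.6058) / (642.9947 + 59.2770) = 166.1319 / 702.2716 = 0.23656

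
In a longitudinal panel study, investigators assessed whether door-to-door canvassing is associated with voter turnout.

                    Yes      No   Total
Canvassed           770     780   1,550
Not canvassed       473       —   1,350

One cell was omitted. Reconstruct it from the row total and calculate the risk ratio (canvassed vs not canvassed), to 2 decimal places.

The missing cell is in the unexposed row: 1350 − 473 = 877.
So a = 770, b = 780, c = 473, d = 877.
RR = [a/(a+b)] / [c/(c+d)] = (770/1550) / (473/1350) = 0.49677/0.35037 = 1.41785

1.42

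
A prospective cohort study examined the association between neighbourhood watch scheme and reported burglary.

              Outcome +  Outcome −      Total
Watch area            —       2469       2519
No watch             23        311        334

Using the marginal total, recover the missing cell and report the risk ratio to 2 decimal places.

0.29

The missing cell is in the exposed row: 2519 − 2469 = 50.
So a = 50, b = 2469, c = 23, d = 311.
RR = [a/(a+b)] / [c/(c+d)] = (50/2519) / (23/334) = 0.01985/0.06886 = 0.28824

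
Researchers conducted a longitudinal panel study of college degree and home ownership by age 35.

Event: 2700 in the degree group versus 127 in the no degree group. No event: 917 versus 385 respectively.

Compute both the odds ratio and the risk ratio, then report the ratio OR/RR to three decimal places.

2.966

From the description: a = 2700, b = 917, c = 127, d = 385.
OR = (2700·385)/(917·127) = 1039500/116459 = 8.92589
Risk in exposed = 2700/3617 = 0.74647; risk in unexposed = 127/512 = 0.24805; RR = 3.00941
OR/RR = 8.92589 / 3.00941 = 2.96599
The outcome is not rare, so the OR lies further from 1 than the RR.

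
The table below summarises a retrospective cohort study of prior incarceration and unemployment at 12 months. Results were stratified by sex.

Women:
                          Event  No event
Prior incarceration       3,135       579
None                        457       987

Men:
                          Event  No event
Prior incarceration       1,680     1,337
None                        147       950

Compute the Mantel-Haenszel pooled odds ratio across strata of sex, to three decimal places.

9.971

OR_MH = Σ(aᵢdᵢ/nᵢ) / Σ(bᵢcᵢ/nᵢ), where nᵢ is the stratum total.
Stratum 1 (Women): n = 5158; a·d/n = 3135·987/5158 = 599.8924; b·c/n = 579·457/5158 = 51.2995
Stratum 2 (Men): n = 4114; a·d/n = 1680·950/4114 = 387.9436; b·c/n = 1337·147/4114 = 47.7732
OR_MH = (599.8924 + 387.9436) / (51.2995 + 47.7732) = 987.8360 / 99.0727 = 9.97081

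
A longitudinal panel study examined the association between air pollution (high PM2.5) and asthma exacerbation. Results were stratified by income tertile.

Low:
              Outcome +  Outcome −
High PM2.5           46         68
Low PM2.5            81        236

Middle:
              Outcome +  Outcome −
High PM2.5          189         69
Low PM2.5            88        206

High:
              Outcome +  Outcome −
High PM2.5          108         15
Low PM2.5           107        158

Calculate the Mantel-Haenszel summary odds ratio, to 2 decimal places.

5.00

OR_MH = Σ(aᵢdᵢ/nᵢ) / Σ(bᵢcᵢ/nᵢ), where nᵢ is the stratum total.
Stratum 1 (Low): n = 431; a·d/n = 46·236/431 = 25.1879; b·c/n = 68·81/431 = 12.7796
Stratum 2 (Middle): n = 552; a·d/n = 189·206/552 = 70.5326; b·c/n = 69·88/552 = 11.0000
Stratum 3 (High): n = 388; a·d/n = 108·158/388 = 43.9794; b·c/n = 15·107/388 = 4.1366
OR_MH = (25.1879 + 70.5326 + 43.9794) / (12.7796 + 11.0000 + 4.1366) = 139.6999 / 27.9162 = 5.00426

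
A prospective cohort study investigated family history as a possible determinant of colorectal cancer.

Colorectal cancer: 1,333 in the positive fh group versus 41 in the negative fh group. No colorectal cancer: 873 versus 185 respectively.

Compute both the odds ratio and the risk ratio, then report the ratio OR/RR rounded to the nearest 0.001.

From the description: a = 1333, b = 873, c = 41, d = 185.
OR = (1333·185)/(873·41) = 246605/35793 = 6.88975
Risk in exposed = 1333/2206 = 0.60426; risk in unexposed = 41/226 = 0.18142; RR = 3.33081
OR/RR = 6.88975 / 3.33081 = 2.06850
The outcome is not rare, so the OR lies further from 1 than the RR.

2.068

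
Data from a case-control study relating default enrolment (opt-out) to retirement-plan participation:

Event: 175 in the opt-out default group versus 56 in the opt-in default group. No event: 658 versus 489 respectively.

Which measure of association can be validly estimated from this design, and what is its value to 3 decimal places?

From the description: a = 175, b = 658, c = 56, d = 489.
This is a case-control study: participants were sampled on outcome status, so risks in the source population cannot be estimated directly — relative risk is not valid here. The odds ratio is the appropriate measure.
OR = (a·d)/(b·c) = (175 × 489) / (658 × 56) = 85575 / 36848 = 2.32238

2.322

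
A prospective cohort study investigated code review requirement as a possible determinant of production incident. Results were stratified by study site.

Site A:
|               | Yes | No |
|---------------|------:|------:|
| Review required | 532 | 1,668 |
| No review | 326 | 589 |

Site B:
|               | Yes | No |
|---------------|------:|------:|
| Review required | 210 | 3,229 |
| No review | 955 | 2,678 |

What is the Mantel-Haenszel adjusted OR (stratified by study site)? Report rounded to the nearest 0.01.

0.29

OR_MH = Σ(aᵢdᵢ/nᵢ) / Σ(bᵢcᵢ/nᵢ), where nᵢ is the stratum total.
Stratum 1 (Site A): n = 3115; a·d/n = 532·589/3115 = 100.5933; b·c/n = 1668·326/3115 = 174.5644
Stratum 2 (Site B): n = 7072; a·d/n = 210·2678/7072 = 79.5221; b·c/n = 3229·955/7072 = 436.0428
OR_MH = (100.5933 + 79.5221) / (174.5644 + 436.0428) = 180.1153 / 610.6072 = 0.29498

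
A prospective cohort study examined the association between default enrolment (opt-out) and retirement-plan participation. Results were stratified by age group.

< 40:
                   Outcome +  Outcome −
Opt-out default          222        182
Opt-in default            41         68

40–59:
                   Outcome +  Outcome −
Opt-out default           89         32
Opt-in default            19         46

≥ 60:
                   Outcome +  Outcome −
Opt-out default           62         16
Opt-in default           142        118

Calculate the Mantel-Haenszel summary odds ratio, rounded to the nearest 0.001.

OR_MH = Σ(aᵢdᵢ/nᵢ) / Σ(bᵢcᵢ/nᵢ), where nᵢ is the stratum total.
Stratum 1 (< 40): n = 513; a·d/n = 222·68/513 = 29.4269; b·c/n = 182·41/513 = 14.5458
Stratum 2 (40–59): n = 186; a·d/n = 89·46/186 = 22.0108; b·c/n = 32·19/186 = 3.2688
Stratum 3 (≥ 60): n = 338; a·d/n = 62·118/338 = 21.6450; b·c/n = 16·142/338 = 6.7219
OR_MH = (29.4269 + 22.0108 + 21.6450) / (14.5458 + 3.2688 + 6.7219) = 73.0826 / 24.5365 = 2.97852

2.979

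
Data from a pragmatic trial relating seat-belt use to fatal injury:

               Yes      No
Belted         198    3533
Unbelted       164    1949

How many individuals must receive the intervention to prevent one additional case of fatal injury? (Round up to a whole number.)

Risk in treated group = 198/3731 = 0.05307; risk in control = 164/2113 = 0.07761.
Absolute risk reduction = 0.07761 − 0.05307 = 0.02455
NNT = 1 / ARR = 1 / 0.02455 = 40.740 → round up → 41

41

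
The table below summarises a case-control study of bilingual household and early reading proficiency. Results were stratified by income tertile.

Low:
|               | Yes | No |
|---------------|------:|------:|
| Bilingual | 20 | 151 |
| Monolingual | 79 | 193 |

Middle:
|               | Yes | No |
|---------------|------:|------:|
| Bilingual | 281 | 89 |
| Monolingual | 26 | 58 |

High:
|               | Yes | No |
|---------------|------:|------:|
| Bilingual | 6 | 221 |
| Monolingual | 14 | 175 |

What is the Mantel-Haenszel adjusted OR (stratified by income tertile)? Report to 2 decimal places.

1.19

OR_MH = Σ(aᵢdᵢ/nᵢ) / Σ(bᵢcᵢ/nᵢ), where nᵢ is the stratum total.
Stratum 1 (Low): n = 443; a·d/n = 20·193/443 = 8.7133; b·c/n = 151·79/443 = 26.9278
Stratum 2 (Middle): n = 454; a·d/n = 281·58/454 = 35.8987; b·c/n = 89·26/454 = 5.0969
Stratum 3 (High): n = 416; a·d/n = 6·175/416 = 2.5240; b·c/n = 221·14/416 = 7.4375
OR_MH = (8.7133 + 35.8987 + 2.5240) / (26.9278 + 5.0969 + 7.4375) = 47.1360 / 39.4622 = 1.19446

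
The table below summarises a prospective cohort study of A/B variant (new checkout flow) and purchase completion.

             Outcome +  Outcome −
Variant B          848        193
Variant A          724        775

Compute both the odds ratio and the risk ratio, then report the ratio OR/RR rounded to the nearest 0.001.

2.789

Cells: a = 848, b = 193, c = 724, d = 775.
OR = (848·775)/(193·724) = 657200/139732 = 4.70329
Risk in exposed = 848/1041 = 0.81460; risk in unexposed = 724/1499 = 0.48299; RR = 1.68658
OR/RR = 4.70329 / 1.68658 = 2.78865
The outcome is not rare, so the OR lies further from 1 than the RR.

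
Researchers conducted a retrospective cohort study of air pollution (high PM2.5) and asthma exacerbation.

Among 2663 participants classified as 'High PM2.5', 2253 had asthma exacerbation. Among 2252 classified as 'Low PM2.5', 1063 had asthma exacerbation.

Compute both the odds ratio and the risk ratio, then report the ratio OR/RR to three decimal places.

3.429

From the description: a = 2253, b = 410, c = 1063, d = 1189.
OR = (2253·1189)/(410·1063) = 2678817/435830 = 6.14647
Risk in exposed = 2253/2663 = 0.84604; risk in unexposed = 1063/2252 = 0.47202; RR = 1.79236
OR/RR = 6.14647 / 1.79236 = 3.42926
The outcome is not rare, so the OR lies further from 1 than the RR.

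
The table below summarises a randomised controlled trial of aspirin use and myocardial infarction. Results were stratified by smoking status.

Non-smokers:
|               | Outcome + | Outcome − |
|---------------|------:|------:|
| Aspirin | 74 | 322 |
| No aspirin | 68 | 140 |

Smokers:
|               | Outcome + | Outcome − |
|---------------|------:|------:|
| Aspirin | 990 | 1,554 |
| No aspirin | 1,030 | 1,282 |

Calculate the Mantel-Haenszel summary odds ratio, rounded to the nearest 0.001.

OR_MH = Σ(aᵢdᵢ/nᵢ) / Σ(bᵢcᵢ/nᵢ), where nᵢ is the stratum total.
Stratum 1 (Non-smokers): n = 604; a·d/n = 74·140/604 = 17.1523; b·c/n = 322·68/604 = 36.2517
Stratum 2 (Smokers): n = 4856; a·d/n = 990·1282/4856 = 261.3633; b·c/n = 1554·1030/4856 = 329.6170
OR_MH = (17.1523 + 261.3633) / (36.2517 + 329.6170) = 278.5156 / 365.8686 = 0.76124

0.761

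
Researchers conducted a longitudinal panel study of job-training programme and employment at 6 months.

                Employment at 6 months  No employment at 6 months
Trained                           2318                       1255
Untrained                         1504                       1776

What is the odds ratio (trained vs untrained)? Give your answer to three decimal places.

2.181

Cells: a = 2318, b = 1255, c = 1504, d = 1776.
OR = (a·d)/(b·c) = (2318 × 1776) / (1255 × 1504) = 4116768 / 1887520 = 2.18105
The odds of employment at 6 months are about 2.18 times as high in the trained group.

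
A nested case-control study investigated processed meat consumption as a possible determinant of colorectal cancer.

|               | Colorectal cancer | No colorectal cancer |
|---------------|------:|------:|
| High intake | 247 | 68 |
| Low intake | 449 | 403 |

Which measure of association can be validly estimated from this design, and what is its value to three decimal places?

3.260

Cells: a = 247, b = 68, c = 449, d = 403.
This is a nested case-control study: participants were sampled on outcome status, so risks in the source population cannot be estimated directly — relative risk is not valid here. The odds ratio is the appropriate measure.
OR = (a·d)/(b·c) = (247 × 403) / (68 × 449) = 99541 / 30532 = 3.26022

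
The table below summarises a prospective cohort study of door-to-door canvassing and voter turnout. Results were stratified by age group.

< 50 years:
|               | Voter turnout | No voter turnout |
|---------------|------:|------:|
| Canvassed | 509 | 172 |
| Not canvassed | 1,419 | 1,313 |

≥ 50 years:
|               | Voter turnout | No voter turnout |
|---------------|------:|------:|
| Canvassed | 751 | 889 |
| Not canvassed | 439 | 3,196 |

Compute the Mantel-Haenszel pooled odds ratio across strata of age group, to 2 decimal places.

4.47

OR_MH = Σ(aᵢdᵢ/nᵢ) / Σ(bᵢcᵢ/nᵢ), where nᵢ is the stratum total.
Stratum 1 (< 50 years): n = 3413; a·d/n = 509·1313/3413 = 195.8151; b·c/n = 172·1419/3413 = 71.5113
Stratum 2 (≥ 50 years): n = 5275; a·d/n = 751·3196/5275 = 455.0135; b·c/n = 889·439/5275 = 73.9850
OR_MH = (195.8151 + 455.0135) / (71.5113 + 73.9850) = 650.8286 / 145.4963 = 4.47316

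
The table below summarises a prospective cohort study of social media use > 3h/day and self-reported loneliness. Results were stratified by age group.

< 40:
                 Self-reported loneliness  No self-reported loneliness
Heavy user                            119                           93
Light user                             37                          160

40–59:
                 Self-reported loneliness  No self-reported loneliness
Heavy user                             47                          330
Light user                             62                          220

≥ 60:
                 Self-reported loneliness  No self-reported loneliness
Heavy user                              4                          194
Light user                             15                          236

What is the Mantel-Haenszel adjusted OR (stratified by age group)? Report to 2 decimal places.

1.40

OR_MH = Σ(aᵢdᵢ/nᵢ) / Σ(bᵢcᵢ/nᵢ), where nᵢ is the stratum total.
Stratum 1 (< 40): n = 409; a·d/n = 119·160/409 = 46.5526; b·c/n = 93·37/409 = 8.4132
Stratum 2 (40–59): n = 659; a·d/n = 47·220/659 = 15.6904; b·c/n = 330·62/659 = 31.0470
Stratum 3 (≥ 60): n = 449; a·d/n = 4·236/449 = 2.1024; b·c/n = 194·15/449 = 6.4811
OR_MH = (46.5526 + 15.6904 + 2.1024) / (8.4132 + 31.0470 + 6.4811) = 64.3455 / 45.9413 = 1.40060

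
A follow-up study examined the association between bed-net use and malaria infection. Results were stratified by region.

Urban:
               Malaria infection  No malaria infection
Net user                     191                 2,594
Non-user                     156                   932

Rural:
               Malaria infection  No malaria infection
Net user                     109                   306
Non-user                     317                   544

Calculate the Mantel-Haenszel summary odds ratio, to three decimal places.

OR_MH = Σ(aᵢdᵢ/nᵢ) / Σ(bᵢcᵢ/nᵢ), where nᵢ is the stratum total.
Stratum 1 (Urban): n = 3873; a·d/n = 191·932/3873 = 45.9623; b·c/n = 2594·156/3873 = 104.4833
Stratum 2 (Rural): n = 1276; a·d/n = 109·544/1276 = 46.4702; b·c/n = 306·317/1276 = 76.0204
OR_MH = (45.9623 + 46.4702) / (104.4833 + 76.0204) = 92.4325 / 180.5037 = 0.51208

0.512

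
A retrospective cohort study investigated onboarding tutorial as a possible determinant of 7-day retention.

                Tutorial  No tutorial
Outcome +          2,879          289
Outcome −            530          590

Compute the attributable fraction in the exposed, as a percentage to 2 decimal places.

61.07

Reading the table with exposure as columns: a = 2879 (Tutorial, case), b = 530 (Tutorial, non-case), c = 289 (No tutorial, case), d = 590.
Risk in exposed = 2879/3409 = 0.84453; risk in unexposed = 289/879 = 0.32878.
RR = 0.84453/0.32878 = 2.56865
AR% = (RR − 1)/RR × 100 = (2.56865 − 1)/2.56865 × 100 = 61.0691%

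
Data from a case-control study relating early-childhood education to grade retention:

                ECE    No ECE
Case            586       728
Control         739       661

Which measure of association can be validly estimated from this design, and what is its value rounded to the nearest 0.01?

0.72

Reading the table with exposure as columns: a = 586 (ECE, case), b = 739 (ECE, non-case), c = 728 (No ECE, case), d = 661.
This is a case-control study: participants were sampled on outcome status, so risks in the source population cannot be estimated directly — relative risk is not valid here. The odds ratio is the appropriate measure.
OR = (a·d)/(b·c) = (586 × 661) / (739 × 728) = 387346 / 537992 = 0.71998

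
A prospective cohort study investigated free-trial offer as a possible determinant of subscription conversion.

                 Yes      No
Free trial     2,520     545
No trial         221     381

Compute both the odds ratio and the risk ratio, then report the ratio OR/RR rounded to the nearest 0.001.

3.559

Cells: a = 2520, b = 545, c = 221, d = 381.
OR = (2520·381)/(545·221) = 960120/120445 = 7.97144
Risk in exposed = 2520/3065 = 0.82219; risk in unexposed = 221/602 = 0.36711; RR = 2.23962
OR/RR = 7.97144 / 2.23962 = 3.55928
The outcome is not rare, so the OR lies further from 1 than the RR.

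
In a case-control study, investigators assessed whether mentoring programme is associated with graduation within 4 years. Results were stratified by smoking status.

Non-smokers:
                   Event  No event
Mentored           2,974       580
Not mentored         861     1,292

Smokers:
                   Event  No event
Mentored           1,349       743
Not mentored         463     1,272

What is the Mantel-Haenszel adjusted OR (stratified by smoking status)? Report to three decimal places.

OR_MH = Σ(aᵢdᵢ/nᵢ) / Σ(bᵢcᵢ/nᵢ), where nᵢ is the stratum total.
Stratum 1 (Non-smokers): n = 5707; a·d/n = 2974·1292/5707 = 673.2798; b·c/n = 580·861/5707 = 87.5031
Stratum 2 (Smokers): n = 3827; a·d/n = 1349·1272/3827 = 448.3742; b·c/n = 743·463/3827 = 89.8900
OR_MH = (673.2798 + 448.3742) / (87.5031 + 89.8900) = 1121.6540 / 177.3931 = 6.32299

6.323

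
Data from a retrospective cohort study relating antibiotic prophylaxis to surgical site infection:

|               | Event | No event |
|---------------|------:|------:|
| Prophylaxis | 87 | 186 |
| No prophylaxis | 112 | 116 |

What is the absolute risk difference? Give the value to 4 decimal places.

-0.1725

Cells: a = 87, b = 186, c = 112, d = 116.
Risk in exposed = 87/273 = 0.318681; risk in unexposed = 112/228 = 0.491228.
Risk difference = 0.318681 − 0.491228 = -0.172547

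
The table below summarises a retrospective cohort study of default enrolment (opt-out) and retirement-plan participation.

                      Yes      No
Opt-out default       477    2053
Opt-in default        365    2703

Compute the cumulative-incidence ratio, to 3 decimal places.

Cells: a = 477, b = 2053, c = 365, d = 2703.
Risk in exposed = 477/2530 = 0.18854; risk in unexposed = 365/3068 = 0.11897.
RR = 0.18854 / 0.11897 = 1.58475
The risk among the exposed is 1.58 times that among the unexposed.

1.585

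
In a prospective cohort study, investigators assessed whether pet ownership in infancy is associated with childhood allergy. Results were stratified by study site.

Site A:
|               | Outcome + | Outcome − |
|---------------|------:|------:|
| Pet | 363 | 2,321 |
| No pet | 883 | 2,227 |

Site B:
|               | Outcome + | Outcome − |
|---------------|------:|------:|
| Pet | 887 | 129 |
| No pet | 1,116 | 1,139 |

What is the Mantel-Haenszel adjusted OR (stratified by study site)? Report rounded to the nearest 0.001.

1.127

OR_MH = Σ(aᵢdᵢ/nᵢ) / Σ(bᵢcᵢ/nᵢ), where nᵢ is the stratum total.
Stratum 1 (Site A): n = 5794; a·d/n = 363·2227/5794 = 139.5238; b·c/n = 2321·883/5794 = 353.7182
Stratum 2 (Site B): n = 3271; a·d/n = 887·1139/3271 = 308.8637; b·c/n = 129·1116/3271 = 44.0122
OR_MH = (139.5238 + 308.8637) / (353.7182 + 44.0122) = 448.3875 / 397.7304 = 1.12737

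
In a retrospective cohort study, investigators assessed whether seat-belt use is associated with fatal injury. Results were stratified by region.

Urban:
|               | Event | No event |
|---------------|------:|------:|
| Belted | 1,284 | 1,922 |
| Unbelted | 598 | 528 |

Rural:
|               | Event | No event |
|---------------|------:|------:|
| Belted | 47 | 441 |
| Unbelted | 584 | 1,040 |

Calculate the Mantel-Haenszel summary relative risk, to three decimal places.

RR_MH = Σ(aᵢ·n₀ᵢ/nᵢ) / Σ(cᵢ·n₁ᵢ/nᵢ), with n₁ᵢ = aᵢ+bᵢ (exposed), n₀ᵢ = cᵢ+dᵢ (unexposed), nᵢ = n₁ᵢ+n₀ᵢ.
Stratum 1 (Urban): n₁ = 3206, n₀ = 1126, n = 4332; a·n₀/n = 1284·1126/4332 = 333.7452; c·n₁/n = 598·3206/4332 = 442.5642
Stratum 2 (Rural): n₁ = 488, n₀ = 1624, n = 2112; a·n₀/n = 47·1624/2112 = 36.1402; c·n₁/n = 584·488/2112 = 134.9394
RR_MH = (333.7452 + 36.1402) / (442.5642 + 134.9394) = 369.8853 / 577.5036 = 0.64049

0.640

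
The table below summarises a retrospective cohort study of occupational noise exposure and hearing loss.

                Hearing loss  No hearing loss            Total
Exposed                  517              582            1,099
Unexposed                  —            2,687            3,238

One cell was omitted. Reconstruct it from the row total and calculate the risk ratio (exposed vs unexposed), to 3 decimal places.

The missing cell is in the unexposed row: 3238 − 2687 = 551.
So a = 517, b = 582, c = 551, d = 2687.
RR = [a/(a+b)] / [c/(c+d)] = (517/1099) / (551/3238) = 0.47043/0.17017 = 2.76451

2.765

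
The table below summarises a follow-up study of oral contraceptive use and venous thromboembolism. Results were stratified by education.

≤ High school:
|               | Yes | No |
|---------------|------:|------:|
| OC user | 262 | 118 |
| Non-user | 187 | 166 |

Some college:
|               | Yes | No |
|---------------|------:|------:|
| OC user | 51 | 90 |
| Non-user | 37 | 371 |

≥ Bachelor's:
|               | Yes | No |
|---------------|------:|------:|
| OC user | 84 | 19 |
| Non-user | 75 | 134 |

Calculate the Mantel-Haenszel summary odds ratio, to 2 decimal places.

OR_MH = Σ(aᵢdᵢ/nᵢ) / Σ(bᵢcᵢ/nᵢ), where nᵢ is the stratum total.
Stratum 1 (≤ High school): n = 733; a·d/n = 262·166/733 = 59.3342; b·c/n = 118·187/733 = 30.1037
Stratum 2 (Some college): n = 549; a·d/n = 51·371/549 = 34.4645; b·c/n = 90·37/549 = 6.0656
Stratum 3 (≥ Bachelor's): n = 312; a·d/n = 84·134/312 = 36.0769; b·c/n = 19·75/312 = 4.5673
OR_MH = (59.3342 + 34.4645 + 36.0769) / (30.1037 + 6.0656 + 4.5673) = 129.8756 / 40.7366 = 3.18818

3.19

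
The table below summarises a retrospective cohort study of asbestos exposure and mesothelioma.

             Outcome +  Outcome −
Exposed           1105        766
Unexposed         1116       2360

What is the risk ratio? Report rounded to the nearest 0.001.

Cells: a = 1105, b = 766, c = 1116, d = 2360.
Risk in exposed = 1105/1871 = 0.59059; risk in unexposed = 1116/3476 = 0.32106.
RR = 0.59059 / 0.32106 = 1.83952
The risk among the exposed is 1.84 times that among the unexposed.

1.840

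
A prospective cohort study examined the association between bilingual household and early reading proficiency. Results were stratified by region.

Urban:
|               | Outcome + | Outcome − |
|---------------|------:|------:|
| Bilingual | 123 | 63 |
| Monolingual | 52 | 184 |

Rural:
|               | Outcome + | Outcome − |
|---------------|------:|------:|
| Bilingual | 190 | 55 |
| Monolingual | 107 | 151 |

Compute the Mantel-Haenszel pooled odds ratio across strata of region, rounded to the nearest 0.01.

OR_MH = Σ(aᵢdᵢ/nᵢ) / Σ(bᵢcᵢ/nᵢ), where nᵢ is the stratum total.
Stratum 1 (Urban): n = 422; a·d/n = 123·184/422 = 53.6303; b·c/n = 63·52/422 = 7.7630
Stratum 2 (Rural): n = 503; a·d/n = 190·151/503 = 57.0378; b·c/n = 55·107/503 = 11.6998
OR_MH = (53.6303 + 57.0378) / (7.7630 + 11.6998) = 110.6681 / 19.4628 = 5.68612

5.69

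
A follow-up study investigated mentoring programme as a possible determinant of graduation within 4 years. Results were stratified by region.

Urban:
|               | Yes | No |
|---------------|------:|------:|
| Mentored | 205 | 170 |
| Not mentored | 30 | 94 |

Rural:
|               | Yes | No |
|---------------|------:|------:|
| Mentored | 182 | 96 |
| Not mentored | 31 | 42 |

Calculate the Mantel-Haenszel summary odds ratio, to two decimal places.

3.23

OR_MH = Σ(aᵢdᵢ/nᵢ) / Σ(bᵢcᵢ/nᵢ), where nᵢ is the stratum total.
Stratum 1 (Urban): n = 499; a·d/n = 205·94/499 = 38.6172; b·c/n = 170·30/499 = 10.2204
Stratum 2 (Rural): n = 351; a·d/n = 182·42/351 = 21.7778; b·c/n = 96·31/351 = 8.4786
OR_MH = (38.6172 + 21.7778) / (10.2204 + 8.4786) = 60.3950 / 18.6991 = 3.22984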